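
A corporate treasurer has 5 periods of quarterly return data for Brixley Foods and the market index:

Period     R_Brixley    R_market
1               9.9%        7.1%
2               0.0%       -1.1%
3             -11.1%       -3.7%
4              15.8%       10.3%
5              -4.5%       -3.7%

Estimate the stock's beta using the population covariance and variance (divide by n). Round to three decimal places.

Mean R_i = (9.9 + 0.0 − 11.1 + 15.8 − 4.5) / 5 = 2.0200%
Mean R_m = (7.1 − 1.1 − 3.7 + 10.3 − 3.7) / 5 = 1.7800%
Σ(R_i − R̄_i)(R_m − R̄_m) = 272.7720  ⇒  Cov = 272.7720 / 5 = 54.5544
Σ(R_m − R̄_m)² = 169.2480  ⇒  Var(R_m) = 169.2480 / 5 = 33.8496
β = Cov / Var(R_m) = 54.5544 / 33.8496 = 1.6117

1.612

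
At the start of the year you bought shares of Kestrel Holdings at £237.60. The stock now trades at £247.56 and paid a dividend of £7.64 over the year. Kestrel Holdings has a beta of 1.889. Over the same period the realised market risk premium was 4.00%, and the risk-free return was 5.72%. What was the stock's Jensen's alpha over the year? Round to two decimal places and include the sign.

Realised HPR = (P1 + D1 − P0) / P0 = (247.56 + 7.64 − 237.60) / 237.60 = 17.60 / 237.60 = 7.4074%
CAPM required = R_f + β·MRP = 5.72% + 1.889 × 4.00% = 13.27600%
α = realised − required = 7.4074% − 13.27600% = -5.87%

-5.87%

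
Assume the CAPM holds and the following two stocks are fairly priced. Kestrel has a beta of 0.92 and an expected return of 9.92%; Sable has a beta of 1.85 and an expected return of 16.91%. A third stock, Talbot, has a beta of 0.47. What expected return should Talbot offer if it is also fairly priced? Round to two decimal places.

6.54%

MRP (SML slope) = (16.91% − 9.92%) / (1.85 − 0.92) = 6.99% / 0.93 = 7.5161%
R_f (intercept) = 9.92% − 0.92 × 7.5161% = 3.0052%
E(R_Talbot) = R_f + β × MRP = 3.0052% + 0.47 × 7.5161% = 6.54%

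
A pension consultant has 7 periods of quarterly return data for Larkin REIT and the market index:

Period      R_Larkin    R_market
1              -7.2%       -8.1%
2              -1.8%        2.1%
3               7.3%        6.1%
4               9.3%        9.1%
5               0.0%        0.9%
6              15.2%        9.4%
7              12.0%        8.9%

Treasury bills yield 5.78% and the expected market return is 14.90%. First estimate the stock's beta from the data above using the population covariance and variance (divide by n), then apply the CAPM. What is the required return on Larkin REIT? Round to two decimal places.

Mean R_i = (-7.2 − 1.8 + 7.3 + 9.3 + 0.0 + 15.2 + 12.0) / 7 = 4.9714%
Mean R_m = (-8.1 + 2.1 + 6.1 + 9.1 + 0.9 + 9.4 + 8.9) / 7 = 4.0571%
Σ(R_i − R̄_i)(R_m − R̄_m) = 292.1914  ⇒  Cov = 292.1914 / 7 = 41.7416
Σ(R_m − R̄_m)² = 243.1971  ⇒  Var(R_m) = 243.1971 / 7 = 34.7424
β = Cov / Var(R_m) = 41.7416 / 34.7424 = 1.2015
MRP = 14.90% − 5.78% = 9.12%
E(R) = R_f + β × MRP = 5.78% + 1.2015 × 9.12% = 16.74%

16.74%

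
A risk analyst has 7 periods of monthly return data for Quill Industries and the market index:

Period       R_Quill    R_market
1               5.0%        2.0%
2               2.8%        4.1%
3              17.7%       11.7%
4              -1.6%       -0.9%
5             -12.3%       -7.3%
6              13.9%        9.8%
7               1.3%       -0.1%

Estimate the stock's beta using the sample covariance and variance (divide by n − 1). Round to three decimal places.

1.500

Mean R_i = (5.0 + 2.8 + 17.7 − 1.6 − 12.3 + 13.9 + 1.3) / 7 = 3.8286%
Mean R_m = (2.0 + 4.1 + 11.7 − 0.9 − 7.3 + 9.8 − 0.1) / 7 = 2.7571%
Σ(R_i − R̄_i)(R_m − R̄_m) = 381.9986  ⇒  Cov = 381.9986 / 6 = 63.6664
Σ(R_m − R̄_m)² = 254.6371  ⇒  Var(R_m) = 254.6371 / 6 = 42.4395
β = Cov / Var(R_m) = 63.6664 / 42.4395 = 1.5002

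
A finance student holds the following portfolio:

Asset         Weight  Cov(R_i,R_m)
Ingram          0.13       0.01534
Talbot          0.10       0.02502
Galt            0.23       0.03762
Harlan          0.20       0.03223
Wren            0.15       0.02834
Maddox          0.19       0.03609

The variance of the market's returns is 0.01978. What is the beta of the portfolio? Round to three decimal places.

1.552

β_Ingram = 0.01534 / 0.01978 = 0.7755
β_Talbot = 0.02502 / 0.01978 = 1.2649
β_Galt = 0.03762 / 0.01978 = 1.9019
β_Harlan = 0.03223 / 0.01978 = 1.6294
β_Wren = 0.02834 / 0.01978 = 1.4328
β_Maddox = 0.03609 / 0.01978 = 1.8246
β_P = Σ w_i β_i = 0.13×0.7755 + 0.10×1.2649 + 0.23×1.9019 + 0.20×1.6294 + 0.15×1.4328 + 0.19×1.8246 = 1.5522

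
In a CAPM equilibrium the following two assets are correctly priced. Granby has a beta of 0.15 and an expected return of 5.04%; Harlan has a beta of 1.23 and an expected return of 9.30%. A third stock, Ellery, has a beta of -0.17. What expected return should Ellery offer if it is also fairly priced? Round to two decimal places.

3.78%

MRP (SML slope) = (9.30% − 5.04%) / (1.23 − 0.15) = 4.26% / 1.08 = 3.9444%
R_f (intercept) = 5.04% − 0.15 × 3.9444% = 4.4483%
E(R_Ellery) = R_f + β × MRP = 4.4483% + -0.17 × 3.9444% = 3.78%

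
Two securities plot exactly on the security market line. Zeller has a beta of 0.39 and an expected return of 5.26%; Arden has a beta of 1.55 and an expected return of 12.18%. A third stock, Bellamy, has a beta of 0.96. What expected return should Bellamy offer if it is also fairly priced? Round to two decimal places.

MRP (SML slope) = (12.18% − 5.26%) / (1.55 − 0.39) = 6.92% / 1.16 = 5.9655%
R_f (intercept) = 5.26% − 0.39 × 5.9655% = 2.9335%
E(R_Bellamy) = R_f + β × MRP = 2.9335% + 0.96 × 5.9655% = 8.66%

8.66%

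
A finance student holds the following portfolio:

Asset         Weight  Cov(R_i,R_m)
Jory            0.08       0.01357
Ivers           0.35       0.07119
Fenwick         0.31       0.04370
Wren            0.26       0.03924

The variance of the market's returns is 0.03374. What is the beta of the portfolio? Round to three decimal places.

1.475

β_Jory = 0.01357 / 0.03374 = 0.4022
β_Ivers = 0.07119 / 0.03374 = 2.1100
β_Fenwick = 0.04370 / 0.03374 = 1.2952
β_Wren = 0.03924 / 0.03374 = 1.1630
β_P = Σ w_i β_i = 0.08×0.4022 + 0.35×2.1100 + 0.31×1.2952 + 0.26×1.1630 = 1.4746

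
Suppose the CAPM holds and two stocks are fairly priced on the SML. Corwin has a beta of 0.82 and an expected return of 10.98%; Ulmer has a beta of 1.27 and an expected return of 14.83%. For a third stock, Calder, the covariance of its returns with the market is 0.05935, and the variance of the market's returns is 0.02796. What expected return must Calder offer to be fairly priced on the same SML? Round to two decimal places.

22.13%

MRP = (14.83% − 10.98%) / (1.27 − 0.82) = 8.5556%
R_f = 10.98% − 0.82 × 8.5556% = 3.9644%
β_Calder = Cov / Var(R_m) = 0.05935 / 0.02796 = 2.1227
E(R_Calder) = R_f + β × MRP = 3.9644% + 2.1227 × 8.5556% = 22.13%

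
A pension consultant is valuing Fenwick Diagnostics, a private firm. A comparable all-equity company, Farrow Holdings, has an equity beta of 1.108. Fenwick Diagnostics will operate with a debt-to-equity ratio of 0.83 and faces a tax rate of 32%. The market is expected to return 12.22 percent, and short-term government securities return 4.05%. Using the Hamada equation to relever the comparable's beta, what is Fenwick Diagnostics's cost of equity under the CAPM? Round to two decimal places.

18.21%

β_L = β_U × [1 + (1 − t)(D/E)] = 1.108 × [1 + (1 − 0.32) × 0.83]
    = 1.108 × [1 + 0.68 × 0.83] = 1.108 × 1.5644 = 1.7334
MRP = 12.22% − 4.05% = 8.17%
E(R) = R_f + β_L × MRP = 4.05% + 1.7334 × 8.17% = 18.21%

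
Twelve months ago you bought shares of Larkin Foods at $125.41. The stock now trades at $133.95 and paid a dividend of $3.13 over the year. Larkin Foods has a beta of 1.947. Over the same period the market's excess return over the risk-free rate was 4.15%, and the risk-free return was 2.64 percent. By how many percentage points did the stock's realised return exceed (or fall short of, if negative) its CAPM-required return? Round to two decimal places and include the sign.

Realised HPR = (P1 + D1 − P0) / P0 = (133.95 + 3.13 − 125.41) / 125.41 = 11.67 / 125.41 = 9.3055%
CAPM required = R_f + β·MRP = 2.64% + 1.947 × 4.15% = 10.72005%
α = realised − required = 9.3055% − 10.72005% = -1.41%

-1.41%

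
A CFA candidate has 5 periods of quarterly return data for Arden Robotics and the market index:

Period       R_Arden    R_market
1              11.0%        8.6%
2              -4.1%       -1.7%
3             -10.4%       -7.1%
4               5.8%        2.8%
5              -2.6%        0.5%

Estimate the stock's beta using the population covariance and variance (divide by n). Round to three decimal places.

1.428

Mean R_i = (11.0 − 4.1 − 10.4 + 5.8 − 2.6) / 5 = -0.0600%
Mean R_m = (8.6 − 1.7 − 7.1 + 2.8 + 0.5) / 5 = 0.6200%
Σ(R_i − R̄_i)(R_m − R̄_m) = 190.5360  ⇒  Cov = 190.5360 / 5 = 38.1072
Σ(R_m − R̄_m)² = 133.4280  ⇒  Var(R_m) = 133.4280 / 5 = 26.6856
β = Cov / Var(R_m) = 38.1072 / 26.6856 = 1.4280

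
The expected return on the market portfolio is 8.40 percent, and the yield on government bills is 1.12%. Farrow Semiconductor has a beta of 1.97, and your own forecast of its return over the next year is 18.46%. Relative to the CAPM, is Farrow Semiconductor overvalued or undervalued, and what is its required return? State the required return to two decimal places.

Undervalued; required return 15.46%

MRP = 8.40% − 1.12% = 7.28%
Required return = R_f + β·MRP = 1.12% + 1.97 × 7.28% = 15.46%
Forecast 18.46% > required 15.46% → the stock plots above the SML → undervalued.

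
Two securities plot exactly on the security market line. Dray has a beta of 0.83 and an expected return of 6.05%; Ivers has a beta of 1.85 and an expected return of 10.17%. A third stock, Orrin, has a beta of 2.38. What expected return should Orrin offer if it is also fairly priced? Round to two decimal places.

MRP (SML slope) = (10.17% − 6.05%) / (1.85 − 0.83) = 4.12% / 1.02 = 4.0392%
R_f (intercept) = 6.05% − 0.83 × 4.0392% = 2.6975%
E(R_Orrin) = R_f + β × MRP = 2.6975% + 2.38 × 4.0392% = 12.31%

12.31%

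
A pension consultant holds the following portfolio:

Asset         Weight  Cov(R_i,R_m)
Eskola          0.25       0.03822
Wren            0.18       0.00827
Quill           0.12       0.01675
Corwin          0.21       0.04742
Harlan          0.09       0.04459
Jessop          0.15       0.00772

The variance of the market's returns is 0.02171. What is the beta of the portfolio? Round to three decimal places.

1.298

β_Eskola = 0.03822 / 0.02171 = 1.7605
β_Wren = 0.00827 / 0.02171 = 0.3809
β_Quill = 0.01675 / 0.02171 = 0.7715
β_Corwin = 0.04742 / 0.02171 = 2.1842
β_Harlan = 0.04459 / 0.02171 = 2.0539
β_Jessop = 0.00772 / 0.02171 = 0.3556
β_P = Σ w_i β_i = 0.25×1.7605 + 0.18×0.3809 + 0.12×0.7715 + 0.21×2.1842 + 0.09×2.0539 + 0.15×0.3556 = 1.2981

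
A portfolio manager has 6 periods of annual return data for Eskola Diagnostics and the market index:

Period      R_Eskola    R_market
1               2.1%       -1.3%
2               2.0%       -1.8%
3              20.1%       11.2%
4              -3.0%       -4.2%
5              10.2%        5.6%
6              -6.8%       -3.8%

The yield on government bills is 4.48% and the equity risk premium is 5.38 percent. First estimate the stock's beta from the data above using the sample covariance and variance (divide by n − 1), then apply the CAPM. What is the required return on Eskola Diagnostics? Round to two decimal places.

Mean R_i = (2.1 + 2.0 + 20.1 − 3.0 + 10.2 − 6.8) / 6 = 4.1000%
Mean R_m = (-1.3 − 1.8 + 11.2 − 4.2 + 5.6 − 3.8) / 6 = 0.9500%
Σ(R_i − R̄_i)(R_m − R̄_m) = 290.9800  ⇒  Cov = 290.9800 / 5 = 58.1960
Σ(R_m − R̄_m)² = 188.3950  ⇒  Var(R_m) = 188.3950 / 5 = 37.6790
β = Cov / Var(R_m) = 58.1960 / 37.6790 = 1.5445
E(R) = R_f + β × MRP = 4.48% + 1.5445 × 5.38% = 12.79%

12.79%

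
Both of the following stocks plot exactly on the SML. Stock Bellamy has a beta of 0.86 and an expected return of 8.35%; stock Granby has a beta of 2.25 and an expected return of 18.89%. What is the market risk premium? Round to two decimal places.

Both satisfy E(R) = R_f + β·MRP, so the slope of the SML is
MRP = (18.89% − 8.35%) / (2.25 − 0.86) = 10.54% / 1.39 = 7.5827%

7.58%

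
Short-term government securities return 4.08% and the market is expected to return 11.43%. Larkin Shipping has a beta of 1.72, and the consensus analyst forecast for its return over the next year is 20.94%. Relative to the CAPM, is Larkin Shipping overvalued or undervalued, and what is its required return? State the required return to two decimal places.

Undervalued; required return 16.72%

MRP = 11.43% − 4.08% = 7.35%
Required return = R_f + β·MRP = 4.08% + 1.72 × 7.35% = 16.72%
Forecast 20.94% > required 16.72% → the stock plots above the SML → undervalued.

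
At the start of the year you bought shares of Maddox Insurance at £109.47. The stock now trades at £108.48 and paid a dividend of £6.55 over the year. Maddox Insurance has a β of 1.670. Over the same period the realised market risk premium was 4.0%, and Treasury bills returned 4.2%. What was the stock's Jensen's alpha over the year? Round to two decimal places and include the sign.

Realised HPR = (P1 + D1 − P0) / P0 = (108.48 + 6.55 − 109.47) / 109.47 = 5.56 / 109.47 = 5.0790%
CAPM required = R_f + β·MRP = 4.2% + 1.670 × 4.0% = 10.8800%
α = realised − required = 5.0790% − 10.8800% = -5.80%

-5.80%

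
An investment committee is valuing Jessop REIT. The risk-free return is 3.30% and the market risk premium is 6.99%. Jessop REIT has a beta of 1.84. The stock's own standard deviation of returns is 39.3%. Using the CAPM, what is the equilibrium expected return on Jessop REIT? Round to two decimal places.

E(R) = R_f + β × MRP = 3.30% + 1.84 × 6.99% = 16.16%

16.16%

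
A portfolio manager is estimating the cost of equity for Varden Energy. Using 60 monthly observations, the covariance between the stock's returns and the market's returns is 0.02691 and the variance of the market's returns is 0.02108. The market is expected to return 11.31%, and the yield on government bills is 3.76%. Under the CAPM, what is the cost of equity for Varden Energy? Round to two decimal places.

13.40%

β = Cov(R_i, R_m) / Var(R_m) = 0.02691 / 0.02108 = 1.2766
MRP = 11.31% − 3.76% = 7.55%
E(R) = R_f + β × MRP = 3.76% + 1.2766 × 7.55% = 13.40%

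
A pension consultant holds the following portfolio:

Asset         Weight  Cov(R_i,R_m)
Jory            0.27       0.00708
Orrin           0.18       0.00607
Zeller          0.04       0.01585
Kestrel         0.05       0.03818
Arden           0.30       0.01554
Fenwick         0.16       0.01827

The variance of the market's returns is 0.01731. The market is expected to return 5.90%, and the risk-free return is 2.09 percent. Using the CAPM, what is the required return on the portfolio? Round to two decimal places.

4.98%

β_Jory = 0.00708 / 0.01731 = 0.4090
β_Orrin = 0.00607 / 0.01731 = 0.3507
β_Zeller = 0.01585 / 0.01731 = 0.9157
β_Kestrel = 0.03818 / 0.01731 = 2.2057
β_Arden = 0.01554 / 0.01731 = 0.8977
β_Fenwick = 0.01827 / 0.01731 = 1.0555
β_P = Σ w_i β_i = 0.27×0.4090 + 0.18×0.3507 + 0.04×0.9157 + 0.05×2.2057 + 0.30×0.8977 + 0.16×1.0555 = 0.7587
MRP = 5.90% − 2.09% = 3.81%
E(R_P) = R_f + β_P × MRP = 2.09% + 0.7587 × 3.81% = 4.98%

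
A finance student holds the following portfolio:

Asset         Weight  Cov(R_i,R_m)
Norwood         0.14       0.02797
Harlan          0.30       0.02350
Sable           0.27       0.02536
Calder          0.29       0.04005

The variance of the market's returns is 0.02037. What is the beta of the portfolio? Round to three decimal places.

1.445

β_Norwood = 0.02797 / 0.02037 = 1.3731
β_Harlan = 0.02350 / 0.02037 = 1.1537
β_Sable = 0.02536 / 0.02037 = 1.2450
β_Calder = 0.04005 / 0.02037 = 1.9661
β_P = Σ w_i β_i = 0.14×1.3731 + 0.30×1.1537 + 0.27×1.2450 + 0.29×1.9661 = 1.4447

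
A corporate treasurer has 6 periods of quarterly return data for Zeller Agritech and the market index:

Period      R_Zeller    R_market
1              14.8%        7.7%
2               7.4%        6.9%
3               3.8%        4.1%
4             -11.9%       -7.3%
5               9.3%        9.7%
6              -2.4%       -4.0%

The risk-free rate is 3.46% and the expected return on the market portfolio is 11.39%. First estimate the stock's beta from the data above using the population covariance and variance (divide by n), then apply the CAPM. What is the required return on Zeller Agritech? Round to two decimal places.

13.69%

Mean R_i = (14.8 + 7.4 + 3.8 − 11.9 + 9.3 − 2.4) / 6 = 3.5000%
Mean R_m = (7.7 + 6.9 + 4.1 − 7.3 + 9.7 − 4.0) / 6 = 2.8500%
Σ(R_i − R̄_i)(R_m − R̄_m) = 307.4300  ⇒  Cov = 307.4300 / 6 = 51.2383
Σ(R_m − R̄_m)² = 238.3550  ⇒  Var(R_m) = 238.3550 / 6 = 39.7258
β = Cov / Var(R_m) = 51.2383 / 39.7258 = 1.2898
MRP = 11.39% − 3.46% = 7.93%
E(R) = R_f + β × MRP = 3.46% + 1.2898 × 7.93% = 13.69%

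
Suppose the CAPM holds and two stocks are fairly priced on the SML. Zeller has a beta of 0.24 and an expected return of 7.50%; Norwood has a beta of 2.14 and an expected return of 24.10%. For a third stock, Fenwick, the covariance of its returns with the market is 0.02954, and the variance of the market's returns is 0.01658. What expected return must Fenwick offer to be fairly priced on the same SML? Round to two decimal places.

20.97%

MRP = (24.10% − 7.50%) / (2.14 − 0.24) = 8.7368%
R_f = 7.50% − 0.24 × 8.7368% = 5.4032%
β_Fenwick = Cov / Var(R_m) = 0.02954 / 0.01658 = 1.7817
E(R_Fenwick) = R_f + β × MRP = 5.4032% + 1.7817 × 8.7368% = 20.97%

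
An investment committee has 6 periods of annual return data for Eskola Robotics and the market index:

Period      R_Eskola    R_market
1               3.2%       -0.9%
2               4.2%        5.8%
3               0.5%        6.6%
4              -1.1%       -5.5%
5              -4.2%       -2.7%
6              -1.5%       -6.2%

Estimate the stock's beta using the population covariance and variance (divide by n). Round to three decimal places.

Mean R_i = (3.2 + 4.2 + 0.5 − 1.1 − 4.2 − 1.5) / 6 = 0.1833%
Mean R_m = (-0.9 + 5.8 + 6.6 − 5.5 − 2.7 − 6.2) / 6 = -0.4833%
Σ(R_i − R̄_i)(R_m − R̄_m) = 52.0017  ⇒  Cov = 52.0017 / 6 = 8.6670
Σ(R_m − R̄_m)² = 152.5883  ⇒  Var(R_m) = 152.5883 / 6 = 25.4314
β = Cov / Var(R_m) = 8.6670 / 25.4314 = 0.3408

0.341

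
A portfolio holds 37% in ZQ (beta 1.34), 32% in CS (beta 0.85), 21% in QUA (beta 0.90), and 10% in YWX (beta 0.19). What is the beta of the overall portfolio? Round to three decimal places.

0.976

β_P = Σ w_i β_i = 0.37×1.34 + 0.32×0.85 + 0.21×0.90 + 0.10×0.19 = 0.9758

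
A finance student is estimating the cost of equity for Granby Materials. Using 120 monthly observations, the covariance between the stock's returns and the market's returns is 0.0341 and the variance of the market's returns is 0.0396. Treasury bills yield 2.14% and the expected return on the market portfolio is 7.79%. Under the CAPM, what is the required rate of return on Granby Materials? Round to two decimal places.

7.01%

β = Cov(R_i, R_m) / Var(R_m) = 0.0341 / 0.0396 = 0.8611
MRP = 7.79% − 2.14% = 5.65%
E(R) = R_f + β × MRP = 2.14% + 0.8611 × 5.65% = 7.01%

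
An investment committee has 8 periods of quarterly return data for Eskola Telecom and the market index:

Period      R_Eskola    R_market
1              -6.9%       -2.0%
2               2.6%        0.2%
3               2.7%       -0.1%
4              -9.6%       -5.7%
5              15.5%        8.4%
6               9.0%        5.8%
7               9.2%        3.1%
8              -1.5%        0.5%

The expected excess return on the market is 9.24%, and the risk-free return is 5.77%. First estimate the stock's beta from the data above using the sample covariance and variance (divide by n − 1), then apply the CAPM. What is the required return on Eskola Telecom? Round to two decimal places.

22.70%

Mean R_i = (-6.9 + 2.6 + 2.7 − 9.6 + 15.5 + 9.0 + 9.2 − 1.5) / 8 = 2.6250%
Mean R_m = (-2.0 + 0.2 − 0.1 − 5.7 + 8.4 + 5.8 + 3.1 + 0.5) / 8 = 1.2750%
Σ(R_i − R̄_i)(R_m − R̄_m) = 252.1650  ⇒  Cov = 252.1650 / 7 = 36.0236
Σ(R_m − R̄_m)² = 137.5950  ⇒  Var(R_m) = 137.5950 / 7 = 19.6564
β = Cov / Var(R_m) = 36.0236 / 19.6564 = 1.8327
E(R) = R_f + β × MRP = 5.77% + 1.8327 × 9.24% = 22.70%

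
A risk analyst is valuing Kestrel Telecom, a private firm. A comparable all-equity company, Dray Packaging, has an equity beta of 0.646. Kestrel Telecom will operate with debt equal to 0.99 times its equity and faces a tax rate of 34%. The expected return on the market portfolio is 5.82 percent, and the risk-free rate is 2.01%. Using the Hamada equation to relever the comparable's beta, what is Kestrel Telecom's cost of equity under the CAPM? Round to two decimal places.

6.08%

β_L = β_U × [1 + (1 − t)(D/E)] = 0.646 × [1 + (1 − 0.34) × 0.99]
    = 0.646 × [1 + 0.66 × 0.99] = 0.646 × 1.6534 = 1.0681
MRP = 5.82% − 2.01% = 3.81%
E(R) = R_f + β_L × MRP = 2.01% + 1.0681 × 3.81% = 6.08%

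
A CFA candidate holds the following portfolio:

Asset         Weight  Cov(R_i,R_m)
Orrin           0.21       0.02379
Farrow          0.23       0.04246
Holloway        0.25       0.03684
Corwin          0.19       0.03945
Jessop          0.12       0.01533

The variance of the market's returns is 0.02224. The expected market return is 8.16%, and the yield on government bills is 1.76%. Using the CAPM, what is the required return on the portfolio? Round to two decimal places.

11.34%

β_Orrin = 0.02379 / 0.02224 = 1.0697
β_Farrow = 0.04246 / 0.02224 = 1.9092
β_Holloway = 0.03684 / 0.02224 = 1.6565
β_Corwin = 0.03945 / 0.02224 = 1.7738
β_Jessop = 0.01533 / 0.02224 = 0.6893
β_P = Σ w_i β_i = 0.21×1.0697 + 0.23×1.9092 + 0.25×1.6565 + 0.19×1.7738 + 0.12×0.6893 = 1.4976
MRP = 8.16% − 1.76% = 6.40%
E(R_P) = R_f + β_P × MRP = 1.76% + 1.4976 × 6.40% = 11.34%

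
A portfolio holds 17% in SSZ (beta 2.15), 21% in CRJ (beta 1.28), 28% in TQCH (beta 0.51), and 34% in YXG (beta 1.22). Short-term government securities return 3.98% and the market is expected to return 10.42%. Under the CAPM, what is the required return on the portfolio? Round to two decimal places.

11.66%

β_P = Σ w_i β_i = 0.17×2.15 + 0.21×1.28 + 0.28×0.51 + 0.34×1.22 = 1.1919
MRP = 10.42% − 3.98% = 6.44%
E(R_P) = R_f + β_P × MRP = 3.98% + 1.1919 × 6.44% = 11.66%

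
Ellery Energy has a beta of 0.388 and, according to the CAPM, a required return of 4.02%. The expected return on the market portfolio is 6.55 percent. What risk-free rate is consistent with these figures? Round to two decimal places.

2.42%

E(R) = R_f + β(E(R_m) − R_f) = R_f(1 − β) + β·E(R_m)
4.02% = R_f × (1 − 0.388) + 0.388 × 6.55%
4.02% = R_f × 0.612 + 2.54140%
R_f = (4.02% − 2.54140%) / 0.612 = 2.42%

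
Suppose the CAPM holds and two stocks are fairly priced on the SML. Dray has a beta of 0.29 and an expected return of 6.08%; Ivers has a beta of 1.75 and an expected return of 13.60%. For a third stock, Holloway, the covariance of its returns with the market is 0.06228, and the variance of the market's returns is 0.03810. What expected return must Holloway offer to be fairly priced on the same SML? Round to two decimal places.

13.01%

MRP = (13.60% − 6.08%) / (1.75 − 0.29) = 5.1507%
R_f = 6.08% − 0.29 × 5.1507% = 4.5863%
β_Holloway = Cov / Var(R_m) = 0.06228 / 0.03810 = 1.6346
E(R_Holloway) = R_f + β × MRP = 4.5863% + 1.6346 × 5.1507% = 13.01%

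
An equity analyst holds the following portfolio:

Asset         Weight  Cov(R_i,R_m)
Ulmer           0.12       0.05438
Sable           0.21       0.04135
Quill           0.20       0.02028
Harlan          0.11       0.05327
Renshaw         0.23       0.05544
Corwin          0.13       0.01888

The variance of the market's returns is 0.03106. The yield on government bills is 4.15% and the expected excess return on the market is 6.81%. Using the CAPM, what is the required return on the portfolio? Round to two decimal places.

12.99%

β_Ulmer = 0.05438 / 0.03106 = 1.7508
β_Sable = 0.04135 / 0.03106 = 1.3313
β_Quill = 0.02028 / 0.03106 = 0.6529
β_Harlan = 0.05327 / 0.03106 = 1.7151
β_Renshaw = 0.05544 / 0.03106 = 1.7849
β_Corwin = 0.01888 / 0.03106 = 0.6079
β_P = Σ w_i β_i = 0.12×1.7508 + 0.21×1.3313 + 0.20×0.6529 + 0.11×1.7151 + 0.23×1.7849 + 0.13×0.6079 = 1.2985
E(R_P) = R_f + β_P × MRP = 4.15% + 1.2985 × 6.81% = 12.99%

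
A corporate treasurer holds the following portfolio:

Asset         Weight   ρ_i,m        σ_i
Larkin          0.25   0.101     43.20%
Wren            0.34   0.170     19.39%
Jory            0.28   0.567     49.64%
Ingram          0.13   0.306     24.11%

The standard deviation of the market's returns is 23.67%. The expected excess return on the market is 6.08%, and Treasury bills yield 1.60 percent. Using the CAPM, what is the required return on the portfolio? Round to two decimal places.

4.44%

β_Larkin = 0.101 × 43.20% / 23.67% = 0.1843
β_Wren = 0.170 × 19.39% / 23.67% = 0.1393
β_Jory = 0.567 × 49.64% / 23.67% = 1.1891
β_Ingram = 0.306 × 24.11% / 23.67% = 0.3117
β_P = Σ w_i β_i = 0.25×0.1843 + 0.34×0.1393 + 0.28×1.1891 + 0.13×0.3117 = 0.4669
E(R_P) = R_f + β_P × MRP = 1.60% + 0.4669 × 6.08% = 4.44%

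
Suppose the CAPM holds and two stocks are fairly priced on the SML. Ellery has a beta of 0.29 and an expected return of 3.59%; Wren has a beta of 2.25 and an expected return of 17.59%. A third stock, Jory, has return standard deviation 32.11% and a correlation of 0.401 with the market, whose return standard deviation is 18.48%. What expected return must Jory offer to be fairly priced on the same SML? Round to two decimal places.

MRP = (17.59% − 3.59%) / (2.25 − 0.29) = 7.1429%
R_f = 3.59% − 0.29 × 7.1429% = 1.5186%
β_Jory = ρ·σ_i/σ_m = 0.401 × 32.11 / 18.48 = 0.6968
E(R_Jory) = R_f + β × MRP = 1.5186% + 0.6968 × 7.1429% = 6.50%

6.50%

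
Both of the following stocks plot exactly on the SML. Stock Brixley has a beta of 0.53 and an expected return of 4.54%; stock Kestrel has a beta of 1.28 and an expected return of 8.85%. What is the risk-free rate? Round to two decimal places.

1.49%

Both satisfy E(R) = R_f + β·MRP, so the slope of the SML is
MRP = (8.85% − 4.54%) / (1.28 − 0.53) = 4.31% / 0.75 = 5.7467%
R_f = E(R_Brixley) − β_Brixley·MRP = 4.54% − 0.53 × 5.7467% = 1.4942%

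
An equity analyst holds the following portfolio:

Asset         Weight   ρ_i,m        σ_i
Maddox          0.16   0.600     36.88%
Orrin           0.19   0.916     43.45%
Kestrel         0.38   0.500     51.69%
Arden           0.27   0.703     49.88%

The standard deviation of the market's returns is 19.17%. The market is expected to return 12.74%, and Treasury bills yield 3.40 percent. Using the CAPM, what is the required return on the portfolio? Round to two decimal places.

18.21%

β_Maddox = 0.600 × 36.88% / 19.17% = 1.1543
β_Orrin = 0.916 × 43.45% / 19.17% = 2.0762
β_Kestrel = 0.500 × 51.69% / 19.17% = 1.3482
β_Arden = 0.703 × 49.88% / 19.17% = 1.8292
β_P = Σ w_i β_i = 0.16×1.1543 + 0.19×2.0762 + 0.38×1.3482 + 0.27×1.8292 = 1.5854
MRP = 12.74% − 3.40% = 9.34%
E(R_P) = R_f + β_P × MRP = 3.40% + 1.5854 × 9.34% = 18.21%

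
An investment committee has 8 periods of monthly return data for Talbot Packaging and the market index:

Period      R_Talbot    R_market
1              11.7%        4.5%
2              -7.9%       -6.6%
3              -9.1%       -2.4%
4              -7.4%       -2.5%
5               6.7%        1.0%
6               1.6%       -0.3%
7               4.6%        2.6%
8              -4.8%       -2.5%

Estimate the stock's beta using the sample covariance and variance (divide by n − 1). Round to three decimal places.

2.018

Mean R_i = (11.7 − 7.9 − 9.1 − 7.4 + 6.7 + 1.6 + 4.6 − 4.8) / 8 = -0.5750%
Mean R_m = (4.5 − 6.6 − 2.4 − 2.5 + 1.0 − 0.3 + 2.6 − 2.5) / 8 = -0.7750%
Σ(R_i − R̄_i)(R_m − R̄_m) = 171.7450  ⇒  Cov = 171.7450 / 7 = 24.5350
Σ(R_m − R̄_m)² = 85.1150  ⇒  Var(R_m) = 85.1150 / 7 = 12.1593
β = Cov / Var(R_m) = 24.5350 / 12.1593 = 2.0178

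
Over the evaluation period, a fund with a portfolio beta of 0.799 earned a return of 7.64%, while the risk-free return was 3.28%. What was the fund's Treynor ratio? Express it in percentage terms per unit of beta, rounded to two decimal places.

Treynor = (R_P − R_f) / β_P = (7.64% − 3.28%) / 0.7990 = 4.36% / 0.7990 = 5.46%

5.46%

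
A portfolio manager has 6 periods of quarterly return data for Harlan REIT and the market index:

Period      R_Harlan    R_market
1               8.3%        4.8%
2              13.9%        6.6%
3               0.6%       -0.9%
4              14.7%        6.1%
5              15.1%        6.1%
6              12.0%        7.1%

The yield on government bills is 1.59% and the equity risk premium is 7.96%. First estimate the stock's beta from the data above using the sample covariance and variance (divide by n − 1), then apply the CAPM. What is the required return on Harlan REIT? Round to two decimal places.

15.48%

Mean R_i = (8.3 + 13.9 + 0.6 + 14.7 + 15.1 + 12.0) / 6 = 10.7667%
Mean R_m = (4.8 + 6.6 − 0.9 + 6.1 + 6.1 + 7.1) / 6 = 4.9667%
Σ(R_i − R̄_i)(R_m − R̄_m) = 77.1733  ⇒  Cov = 77.1733 / 5 = 15.4347
Σ(R_m − R̄_m)² = 44.2333  ⇒  Var(R_m) = 44.2333 / 5 = 8.8467
β = Cov / Var(R_m) = 15.4347 / 8.8467 = 1.7447
E(R) = R_f + β × MRP = 1.59% + 1.7447 × 7.96% = 15.48%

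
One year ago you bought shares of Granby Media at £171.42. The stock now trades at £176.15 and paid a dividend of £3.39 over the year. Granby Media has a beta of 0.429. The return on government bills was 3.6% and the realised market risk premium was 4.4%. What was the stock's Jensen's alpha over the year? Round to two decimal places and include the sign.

-0.75%

Realised HPR = (P1 + D1 − P0) / P0 = (176.15 + 3.39 − 171.42) / 171.42 = 8.12 / 171.42 = 4.7369%
CAPM required = R_f + β·MRP = 3.6% + 0.429 × 4.4% = 5.4876%
α = realised − required = 4.7369% − 5.4876% = -0.75%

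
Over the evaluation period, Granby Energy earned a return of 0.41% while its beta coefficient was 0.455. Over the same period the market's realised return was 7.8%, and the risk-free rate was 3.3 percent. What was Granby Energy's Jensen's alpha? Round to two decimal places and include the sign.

Market excess return = 7.8% − 3.3% = 4.50%
CAPM benchmark = R_f + β(R_m − R_f) = 3.3% + 0.455 × 4.5% = 5.3475%
α = actual − benchmark = 0.41% − 5.3475% = -4.94%

-4.94%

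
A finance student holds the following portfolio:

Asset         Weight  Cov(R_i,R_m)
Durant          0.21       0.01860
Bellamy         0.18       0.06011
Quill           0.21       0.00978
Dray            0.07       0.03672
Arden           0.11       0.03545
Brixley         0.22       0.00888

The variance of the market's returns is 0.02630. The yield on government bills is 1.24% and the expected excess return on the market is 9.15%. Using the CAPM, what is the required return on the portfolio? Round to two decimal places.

10.01%

β_Durant = 0.01860 / 0.02630 = 0.7072
β_Bellamy = 0.06011 / 0.02630 = 2.2856
β_Quill = 0.00978 / 0.02630 = 0.3719
β_Dray = 0.03672 / 0.02630 = 1.3962
β_Arden = 0.03545 / 0.02630 = 1.3479
β_Brixley = 0.00888 / 0.02630 = 0.3376
β_P = Σ w_i β_i = 0.21×0.7072 + 0.18×2.2856 + 0.21×0.3719 + 0.07×1.3962 + 0.11×1.3479 + 0.22×0.3376 = 0.9583
E(R_P) = R_f + β_P × MRP = 1.24% + 0.9583 × 9.15% = 10.01%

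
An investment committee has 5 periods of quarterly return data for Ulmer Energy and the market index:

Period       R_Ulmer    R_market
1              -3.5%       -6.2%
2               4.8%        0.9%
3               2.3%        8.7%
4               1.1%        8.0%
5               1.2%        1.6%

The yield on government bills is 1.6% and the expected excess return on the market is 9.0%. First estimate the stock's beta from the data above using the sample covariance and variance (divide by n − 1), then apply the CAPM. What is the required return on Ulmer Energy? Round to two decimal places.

Mean R_i = (-3.5 + 4.8 + 2.3 + 1.1 + 1.2) / 5 = 1.1800%
Mean R_m = (-6.2 + 0.9 + 8.7 + 8.0 + 1.6) / 5 = 2.6000%
Σ(R_i − R̄_i)(R_m − R̄_m) = 41.4100  ⇒  Cov = 41.4100 / 4 = 10.3525
Σ(R_m − R̄_m)² = 147.7000  ⇒  Var(R_m) = 147.7000 / 4 = 36.9250
β = Cov / Var(R_m) = 10.3525 / 36.9250 = 0.2804
E(R) = R_f + β × MRP = 1.6% + 0.2804 × 9.0% = 4.12%

4.12%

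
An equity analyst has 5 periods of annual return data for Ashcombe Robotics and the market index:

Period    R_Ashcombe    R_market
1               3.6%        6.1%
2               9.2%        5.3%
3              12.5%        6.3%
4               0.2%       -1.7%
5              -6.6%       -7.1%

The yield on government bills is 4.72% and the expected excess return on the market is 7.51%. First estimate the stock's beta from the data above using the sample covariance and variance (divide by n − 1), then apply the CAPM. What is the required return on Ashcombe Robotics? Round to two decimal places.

13.28%

Mean R_i = (3.6 + 9.2 + 12.5 + 0.2 − 6.6) / 5 = 3.7800%
Mean R_m = (6.1 + 5.3 + 6.3 − 1.7 − 7.1) / 5 = 1.7800%
Σ(R_i − R̄_i)(R_m − R̄_m) = 162.3480  ⇒  Cov = 162.3480 / 4 = 40.5870
Σ(R_m − R̄_m)² = 142.4480  ⇒  Var(R_m) = 142.4480 / 4 = 35.6120
β = Cov / Var(R_m) = 40.5870 / 35.6120 = 1.1397
E(R) = R_f + β × MRP = 4.72% + 1.1397 × 7.51% = 13.28%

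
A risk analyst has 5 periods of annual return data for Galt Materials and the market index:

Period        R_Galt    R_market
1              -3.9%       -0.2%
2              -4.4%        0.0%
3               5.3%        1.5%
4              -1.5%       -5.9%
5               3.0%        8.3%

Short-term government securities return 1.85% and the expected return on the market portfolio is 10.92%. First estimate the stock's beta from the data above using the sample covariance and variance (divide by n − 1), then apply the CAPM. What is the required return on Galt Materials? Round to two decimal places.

5.68%

Mean R_i = (-3.9 − 4.4 + 5.3 − 1.5 + 3.0) / 5 = -0.3000%
Mean R_m = (-0.2 + 0.0 + 1.5 − 5.9 + 8.3) / 5 = 0.7400%
Σ(R_i − R̄_i)(R_m − R̄_m) = 43.5900  ⇒  Cov = 43.5900 / 4 = 10.8975
Σ(R_m − R̄_m)² = 103.2520  ⇒  Var(R_m) = 103.2520 / 4 = 25.8130
β = Cov / Var(R_m) = 10.8975 / 25.8130 = 0.4222
MRP = 10.92% − 1.85% = 9.07%
E(R) = R_f + β × MRP = 1.85% + 0.4222 × 9.07% = 5.68%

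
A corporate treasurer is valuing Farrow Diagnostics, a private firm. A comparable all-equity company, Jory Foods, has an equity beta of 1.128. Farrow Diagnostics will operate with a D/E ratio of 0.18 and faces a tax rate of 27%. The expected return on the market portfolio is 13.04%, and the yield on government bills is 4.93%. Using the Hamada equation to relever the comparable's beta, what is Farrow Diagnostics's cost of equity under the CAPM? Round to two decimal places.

15.28%

β_L = β_U × [1 + (1 − t)(D/E)] = 1.128 × [1 + (1 − 0.27) × 0.18]
    = 1.128 × [1 + 0.73 × 0.18] = 1.128 × 1.1314 = 1.2762
MRP = 13.04% − 4.93% = 8.11%
E(R) = R_f + β_L × MRP = 4.93% + 1.2762 × 8.11% = 15.28%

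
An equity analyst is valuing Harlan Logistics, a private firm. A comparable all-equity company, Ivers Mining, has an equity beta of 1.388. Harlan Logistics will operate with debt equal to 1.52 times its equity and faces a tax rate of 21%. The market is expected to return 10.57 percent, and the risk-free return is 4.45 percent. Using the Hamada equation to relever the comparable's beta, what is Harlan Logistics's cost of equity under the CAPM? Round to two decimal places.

β_L = β_U × [1 + (1 − t)(D/E)] = 1.388 × [1 + (1 − 0.21) × 1.52]
    = 1.388 × [1 + 0.79 × 1.52] = 1.388 × 2.2008 = 3.0547
MRP = 10.57% − 4.45% = 6.12%
E(R) = R_f + β_L × MRP = 4.45% + 3.0547 × 6.12% = 23.14%

23.14%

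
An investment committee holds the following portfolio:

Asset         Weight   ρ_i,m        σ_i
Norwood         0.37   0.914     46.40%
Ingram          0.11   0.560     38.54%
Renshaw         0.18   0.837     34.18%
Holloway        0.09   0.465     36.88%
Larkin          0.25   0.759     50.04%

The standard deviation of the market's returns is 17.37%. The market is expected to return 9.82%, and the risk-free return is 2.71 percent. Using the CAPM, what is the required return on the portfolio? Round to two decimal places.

β_Norwood = 0.914 × 46.40% / 17.37% = 2.4415
β_Ingram = 0.560 × 38.54% / 17.37% = 1.2425
β_Renshaw = 0.837 × 34.18% / 17.37% = 1.6470
β_Holloway = 0.465 × 36.88% / 17.37% = 0.9873
β_Larkin = 0.759 × 50.04% / 17.37% = 2.1865
β_P = Σ w_i β_i = 0.37×2.4415 + 0.11×1.2425 + 0.18×1.6470 + 0.09×0.9873 + 0.25×2.1865 = 1.9720
MRP = 9.82% − 2.71% = 7.11%
E(R_P) = R_f + β_P × MRP = 2.71% + 1.9720 × 7.11% = 16.73%

16.73%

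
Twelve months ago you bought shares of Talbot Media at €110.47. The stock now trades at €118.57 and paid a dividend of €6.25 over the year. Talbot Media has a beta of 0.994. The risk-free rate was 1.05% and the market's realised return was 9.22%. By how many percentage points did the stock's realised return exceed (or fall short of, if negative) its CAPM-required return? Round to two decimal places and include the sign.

+3.82%

Realised HPR = (P1 + D1 − P0) / P0 = (118.57 + 6.25 − 110.47) / 110.47 = 14.35 / 110.47 = 12.9900%
MRP = 9.22% − 1.05% = 8.17%
CAPM required = R_f + β·MRP = 1.05% + 0.994 × 8.17% = 9.17098%
α = realised − required = 12.9900% − 9.17098% = +3.82%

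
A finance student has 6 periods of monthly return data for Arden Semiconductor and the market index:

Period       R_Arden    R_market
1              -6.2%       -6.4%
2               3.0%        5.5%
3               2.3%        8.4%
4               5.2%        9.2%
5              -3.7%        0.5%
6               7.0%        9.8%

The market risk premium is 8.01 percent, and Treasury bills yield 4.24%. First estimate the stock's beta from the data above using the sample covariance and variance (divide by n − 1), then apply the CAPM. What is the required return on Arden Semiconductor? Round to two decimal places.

Mean R_i = (-6.2 + 3.0 + 2.3 + 5.2 − 3.7 + 7.0) / 6 = 1.2667%
Mean R_m = (-6.4 + 5.5 + 8.4 + 9.2 + 0.5 + 9.8) / 6 = 4.5000%
Σ(R_i − R̄_i)(R_m − R̄_m) = 155.8900  ⇒  Cov = 155.8900 / 5 = 31.1780
Σ(R_m − R̄_m)² = 201.2000  ⇒  Var(R_m) = 201.2000 / 5 = 40.2400
β = Cov / Var(R_m) = 31.1780 / 40.2400 = 0.7748
E(R) = R_f + β × MRP = 4.24% + 0.7748 × 8.01% = 10.45%

10.45%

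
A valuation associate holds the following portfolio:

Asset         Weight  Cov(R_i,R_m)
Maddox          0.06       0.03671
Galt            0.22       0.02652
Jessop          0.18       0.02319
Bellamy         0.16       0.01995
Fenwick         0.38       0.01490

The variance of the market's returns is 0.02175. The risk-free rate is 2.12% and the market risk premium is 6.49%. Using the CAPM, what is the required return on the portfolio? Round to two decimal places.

β_Maddox = 0.03671 / 0.02175 = 1.6878
β_Galt = 0.02652 / 0.02175 = 1.2193
β_Jessop = 0.02319 / 0.02175 = 1.0662
β_Bellamy = 0.01995 / 0.02175 = 0.9172
β_Fenwick = 0.01490 / 0.02175 = 0.6851
β_P = Σ w_i β_i = 0.06×1.6878 + 0.22×1.2193 + 0.18×1.0662 + 0.16×0.9172 + 0.38×0.6851 = 0.9685
E(R_P) = R_f + β_P × MRP = 2.12% + 0.9685 × 6.49% = 8.41%

8.41%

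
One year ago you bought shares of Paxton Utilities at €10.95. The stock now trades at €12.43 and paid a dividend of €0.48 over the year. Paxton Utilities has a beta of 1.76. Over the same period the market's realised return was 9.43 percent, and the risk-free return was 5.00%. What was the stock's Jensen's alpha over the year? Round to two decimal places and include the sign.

+5.10%

Realised HPR = (P1 + D1 − P0) / P0 = (12.43 + 0.48 − 10.95) / 10.95 = 1.96 / 10.95 = 17.8995%
MRP = 9.43% − 5.00% = 4.43%
CAPM required = R_f + β·MRP = 5.00% + 1.76 × 4.43% = 12.7968%
α = realised − required = 17.8995% − 12.7968% = +5.10%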